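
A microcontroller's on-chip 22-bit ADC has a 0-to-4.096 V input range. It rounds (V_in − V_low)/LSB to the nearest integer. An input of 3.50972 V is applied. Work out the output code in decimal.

code 3593953

With 4194304 levels over 4.096 V, one step is 0.98 µV.
(3.50972 − 0) / 9.76563e-07 = 3593953.280 LSBs.
Round → code 3593953.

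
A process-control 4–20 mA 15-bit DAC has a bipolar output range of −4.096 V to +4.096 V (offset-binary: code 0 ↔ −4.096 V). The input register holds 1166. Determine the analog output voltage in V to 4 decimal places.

-3.8045 V

LSB = 8.192 V / 2^15 = 250.00 µV.
V_out = (−4.096) + 1166 × 0.00025 V = -3.8045 V.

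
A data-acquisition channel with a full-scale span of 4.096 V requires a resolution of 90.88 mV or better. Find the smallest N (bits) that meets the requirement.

Number of steps required ≥ 4.096 V / 90.88 mV = 45.07.
Need 2^N ≥ 45.07; 2^5 = 32, 2^6 = 64.
Minimum N = 6.

6 bits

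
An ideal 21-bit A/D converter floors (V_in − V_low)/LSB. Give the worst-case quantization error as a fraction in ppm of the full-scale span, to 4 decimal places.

0.4768 ppm

Truncating → worst-case error = 1 LSB = V_FS/2^21, so 1e+06/2097152 = 0.476837 ppm of full scale.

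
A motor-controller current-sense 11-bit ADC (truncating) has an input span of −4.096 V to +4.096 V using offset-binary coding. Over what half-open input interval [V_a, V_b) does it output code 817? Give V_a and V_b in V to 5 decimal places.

[-0.82800 V, -0.82400 V)

LSB = 8.192/2^11 = 4.000 mV.
V_a = V_low + 817·LSB = -0.828 V; V_b = V_low + 818·LSB = -0.824 V.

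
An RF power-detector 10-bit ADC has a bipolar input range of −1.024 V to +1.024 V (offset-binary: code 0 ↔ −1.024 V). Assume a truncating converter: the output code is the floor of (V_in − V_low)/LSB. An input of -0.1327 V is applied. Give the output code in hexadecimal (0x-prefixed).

With 1024 levels over 2.048 V, one step is 2.000 mV.
(-0.1327 − (−1.024)) / 0.002 = 445.650 LSBs.
So the output code is 445.
In hexadecimal (0x-prefixed): 0x1BD.

code 0x1BD (decimal 445)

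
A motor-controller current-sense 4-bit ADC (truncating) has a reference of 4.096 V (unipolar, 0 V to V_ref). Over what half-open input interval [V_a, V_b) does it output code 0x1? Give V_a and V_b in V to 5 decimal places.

[0.25600 V, 0.51200 V)

LSB = 4.096/2^4 = 256.000 mV.
Code 0x1 = 1 decimal.
V_a = V_low + 1·LSB = 0.256 V; V_b = V_low + 2·LSB = 0.512 V.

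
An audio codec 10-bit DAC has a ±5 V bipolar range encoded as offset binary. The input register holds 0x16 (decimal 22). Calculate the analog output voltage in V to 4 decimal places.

LSB = 10 V / 2^10 = 9.766 mV.
Code 0x16 = 22 decimal.
V_out = (−5) + 22 × 0.00976562 V = -4.78516 V.

-4.7852 V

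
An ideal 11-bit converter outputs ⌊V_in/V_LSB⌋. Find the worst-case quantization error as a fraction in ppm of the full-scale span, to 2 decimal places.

Truncating → worst-case error = 1 LSB = V_FS/2^11, so 1e+06/2048 = 488.281 ppm of full scale.

488.28 ppm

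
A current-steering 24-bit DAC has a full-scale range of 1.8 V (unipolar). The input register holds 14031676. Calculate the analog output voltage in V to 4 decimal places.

LSB = 1.8 V / 2^24 = 0.11 µV.
V_out = 0 + 14031676 × 1.07288e-07 V = 1.50544 V.

1.5054 V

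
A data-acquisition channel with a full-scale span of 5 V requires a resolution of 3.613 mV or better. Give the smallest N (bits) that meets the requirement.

11 bits

Number of steps required ≥ 5 V / 3.613 mV = 1383.89.
Need 2^N ≥ 1383.89; 2^10 = 1024, 2^11 = 2048.
Minimum N = 11.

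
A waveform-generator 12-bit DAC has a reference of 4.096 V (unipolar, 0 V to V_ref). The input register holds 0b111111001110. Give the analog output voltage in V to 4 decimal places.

LSB = 4.096 V / 2^12 = 1.000 mV.
Code 0b111111001110 = 4046 decimal.
V_out = 0 + 4046 × 0.001 V = 4.046 V.

4.0460 V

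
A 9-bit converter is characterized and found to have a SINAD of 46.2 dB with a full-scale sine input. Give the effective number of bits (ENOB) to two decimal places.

7.38 bits

ENOB = (SINAD − 1.76) / 6.02 = (46.2 − 1.76)/6.02 = 7.382.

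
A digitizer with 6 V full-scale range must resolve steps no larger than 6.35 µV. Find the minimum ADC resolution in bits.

Number of steps required ≥ 6 V / 6.35 µV = 944881.89.
Need 2^N ≥ 944881.89; 2^19 = 524288, 2^20 = 1048576.
Minimum N = 20.

20 bits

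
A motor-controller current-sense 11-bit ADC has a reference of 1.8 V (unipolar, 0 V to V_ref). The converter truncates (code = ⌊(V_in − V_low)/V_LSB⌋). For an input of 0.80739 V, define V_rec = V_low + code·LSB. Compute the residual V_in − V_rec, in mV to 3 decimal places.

Step size: 1.8 V ÷ 2^11 = 0.879 mV.
Scaled input = 918.6304 LSBs, so code = 918.
Code 918 maps back to 0 + 918×0.000878906 V = 0.80683594 V.
Error = 0.80739 − 0.80683594 = 0.000554062 V = 0.554 mV.

0.554 mV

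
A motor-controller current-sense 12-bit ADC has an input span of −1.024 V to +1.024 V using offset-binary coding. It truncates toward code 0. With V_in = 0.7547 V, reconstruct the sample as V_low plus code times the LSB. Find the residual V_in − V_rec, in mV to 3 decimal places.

0.200 mV

One LSB is 2.048 V / 4096 = 0.500 mV.
(0.7547 − (−1.024))/0.0005 = 3557.4000; ⌊·⌋ gives code 3557.
V_rec = (−1.024) + 3557·0.0005 = 0.7545 V.
Difference: 0.0002 V → 0.200 mV.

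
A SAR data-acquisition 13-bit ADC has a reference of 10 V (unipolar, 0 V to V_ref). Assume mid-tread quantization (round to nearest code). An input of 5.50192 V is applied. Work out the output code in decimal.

code 4507

Full-scale span = 10 V; LSB = 10/2^13 = 1.221 mV.
Input sits at 4507.173 steps above V_low.
round(4507.173) = 4507.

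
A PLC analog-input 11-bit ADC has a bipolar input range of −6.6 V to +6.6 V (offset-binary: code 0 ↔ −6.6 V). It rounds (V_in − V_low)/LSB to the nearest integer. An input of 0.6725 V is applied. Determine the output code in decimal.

LSB = 13.2 V / 2048 = 6.445 mV.
(V_in − V_low)/LSB = (0.6725 − (−6.6)) / 0.00644531 = 1128.339.
So the output code is 1128.

code 1128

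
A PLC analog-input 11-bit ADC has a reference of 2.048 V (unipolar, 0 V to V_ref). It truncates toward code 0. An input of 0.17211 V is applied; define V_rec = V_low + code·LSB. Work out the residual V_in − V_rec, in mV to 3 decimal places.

Step size: 2.048 V ÷ 2^11 = 1.000 mV.
(V_in − V_low)/LSB = (0.17211 − 0)/0.001 = 172.1100 → code 172 (floor).
Reconstructed: 0.172 V.
Error = 0.17211 − 0.172 = 0.00011 V = 0.110 mV.

0.110 mV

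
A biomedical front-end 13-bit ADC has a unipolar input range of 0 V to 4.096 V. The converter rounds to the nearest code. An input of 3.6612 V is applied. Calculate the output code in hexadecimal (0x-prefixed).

code 0x1C9A (decimal 7322)

Full-scale span = 4.096 V; LSB = 4.096/2^13 = 0.500 mV.
Input sits at 7322.400 steps above V_low.
So the output code is 7322.
In hexadecimal (0x-prefixed): 0x1C9A.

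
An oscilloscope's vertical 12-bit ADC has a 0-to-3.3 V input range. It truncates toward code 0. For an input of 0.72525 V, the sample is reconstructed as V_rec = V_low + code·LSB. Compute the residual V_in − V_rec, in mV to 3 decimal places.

0.152 mV

LSB = 3.3/2^12 = 0.806 mV.
(V_in − V_low)/LSB = (0.72525 − 0)/0.000805664 = 900.1891 → code 900 (floor).
Code 900 maps back to 0 + 900×0.000805664 V = 0.72509766 V.
Error = 0.72525 − 0.72509766 = 0.000152344 V = 0.152 mV.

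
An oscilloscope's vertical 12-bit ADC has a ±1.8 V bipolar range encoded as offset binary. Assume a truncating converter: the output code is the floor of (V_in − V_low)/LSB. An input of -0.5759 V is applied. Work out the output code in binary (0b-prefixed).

code 0b10101110000 (decimal 1392)

With 4096 levels over 3.6 V, one step is 0.879 mV.
Input sits at 1392.754 steps above V_low.
So the output code is 1392.
In binary (0b-prefixed): 0b10101110000.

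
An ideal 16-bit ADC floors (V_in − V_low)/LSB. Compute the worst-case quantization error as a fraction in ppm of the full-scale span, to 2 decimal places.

15.26 ppm

Truncating → worst-case error = 1 LSB = V_FS/2^16, so 1e+06/65536 = 15.2588 ppm of full scale.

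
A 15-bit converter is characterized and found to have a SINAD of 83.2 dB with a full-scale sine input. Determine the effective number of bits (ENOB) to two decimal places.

ENOB = (SINAD − 1.76) / 6.02 = (83.2 − 1.76)/6.02 = 13.528.

13.53 bits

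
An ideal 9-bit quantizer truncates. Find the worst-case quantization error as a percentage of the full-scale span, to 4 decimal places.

0.1953 %

Truncating → worst-case error = 1 LSB = V_FS/2^9, so 100/512 = 0.195312 % of full scale.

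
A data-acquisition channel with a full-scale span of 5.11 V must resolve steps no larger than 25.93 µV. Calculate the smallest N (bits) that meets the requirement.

Number of steps required ≥ 5.11 V / 25.93 µV = 197069.03.
Need 2^N ≥ 197069.03; 2^17 = 131072, 2^18 = 262144.
Minimum N = 18.

18 bits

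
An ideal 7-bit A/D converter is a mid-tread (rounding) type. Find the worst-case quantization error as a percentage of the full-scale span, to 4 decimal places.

0.3906 %

Rounding → worst-case error = ½ LSB = V_FS/2^8, so 100/256 = 0.390625 % of full scale.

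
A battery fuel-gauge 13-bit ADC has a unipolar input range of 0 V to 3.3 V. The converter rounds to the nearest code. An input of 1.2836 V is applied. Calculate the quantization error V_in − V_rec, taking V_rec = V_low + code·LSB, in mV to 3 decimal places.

LSB = 3.3/2^13 = 402.83 µV.
(1.2836 − 0)/0.000402832 = 3186.4398; round gives code 3186.
V_rec = 0 + 3186·0.000402832 = 1.2834229 V.
V_in − V_rec = 0.000177148 V = 0.177 mV.

0.177 mV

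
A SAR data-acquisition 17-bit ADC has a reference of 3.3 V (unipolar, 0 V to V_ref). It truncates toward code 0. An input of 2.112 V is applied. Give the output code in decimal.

With 131072 levels over 3.3 V, one step is 25.18 µV.
(V_in − V_low)/LSB = (2.112 − 0) / 2.5177e-05 = 83886.080.
⌊·⌋(83886.080) = 83886.

code 83886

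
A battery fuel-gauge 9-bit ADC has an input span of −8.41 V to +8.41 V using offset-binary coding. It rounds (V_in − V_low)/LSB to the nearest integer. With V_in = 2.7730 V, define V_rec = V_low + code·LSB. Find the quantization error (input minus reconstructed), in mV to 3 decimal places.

13.469 mV

Step size: 16.82 V ÷ 2^9 = 32.852 mV.
(V_in − V_low)/LSB = (2.7730 − (−8.41))/0.0328516 = 340.4100 → code 340 (round).
V_rec = (−8.41) + 340·0.0328516 = 2.7595313 V.
Difference: 0.0134687 V → 13.469 mV.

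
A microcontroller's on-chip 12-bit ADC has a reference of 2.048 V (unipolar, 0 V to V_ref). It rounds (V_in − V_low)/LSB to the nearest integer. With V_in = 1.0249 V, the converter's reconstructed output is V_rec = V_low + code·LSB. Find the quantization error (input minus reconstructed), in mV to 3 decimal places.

One LSB is 2.048 V / 4096 = 0.500 mV.
(1.0249 − 0)/0.0005 = 2049.8000; round gives code 2050.
Reconstructed: 1.025 V.
Difference: -0.0001 V → -0.100 mV.

-0.100 mV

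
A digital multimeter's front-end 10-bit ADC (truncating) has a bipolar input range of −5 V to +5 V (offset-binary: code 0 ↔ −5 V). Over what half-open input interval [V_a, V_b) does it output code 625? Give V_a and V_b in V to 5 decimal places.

[1.10352 V, 1.11328 V)

LSB = 10/2^10 = 9.766 mV.
V_a = V_low + 625·LSB = 1.10352 V; V_b = V_low + 626·LSB = 1.11328 V.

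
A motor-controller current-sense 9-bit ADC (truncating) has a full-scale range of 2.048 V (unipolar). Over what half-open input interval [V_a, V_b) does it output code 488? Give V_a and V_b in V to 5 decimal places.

[1.95200 V, 1.95600 V)

LSB = 2.048/2^9 = 4.000 mV.
V_a = V_low + 488·LSB = 1.952 V; V_b = V_low + 489·LSB = 1.956 V.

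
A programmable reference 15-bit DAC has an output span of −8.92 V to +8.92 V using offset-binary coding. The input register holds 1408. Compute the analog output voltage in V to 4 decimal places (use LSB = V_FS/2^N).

-8.1534 V

LSB = 17.84 V / 2^15 = 0.544 mV.
V_out = (−8.92) + 1408 × 0.000544434 V = -8.15344 V.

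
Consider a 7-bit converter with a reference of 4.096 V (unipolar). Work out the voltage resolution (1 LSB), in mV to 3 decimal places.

Full-scale span = 4.096 V.
LSB = 4.096 / 2^7 = 4.096 / 128 = 0.032 V = 32.000 mV.

32.000 mV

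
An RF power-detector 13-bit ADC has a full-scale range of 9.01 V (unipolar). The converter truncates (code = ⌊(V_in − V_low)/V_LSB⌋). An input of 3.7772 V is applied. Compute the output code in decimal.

code 3434

Full-scale span = 9.01 V; LSB = 9.01/2^13 = 1.100 mV.
Input sits at 3434.276 steps above V_low.
⌊·⌋(3434.276) = 3434.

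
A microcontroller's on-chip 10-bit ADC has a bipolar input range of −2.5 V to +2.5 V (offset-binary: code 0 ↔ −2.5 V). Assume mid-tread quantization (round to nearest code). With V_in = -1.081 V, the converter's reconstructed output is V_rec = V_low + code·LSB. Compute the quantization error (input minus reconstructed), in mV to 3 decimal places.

Step size: 5 V ÷ 2^10 = 4.883 mV.
Scaled input = 290.6112 LSBs, so code = 291.
Reconstructed: -1.0791016 V.
Difference: -0.00189844 V → -1.898 mV.

-1.898 mV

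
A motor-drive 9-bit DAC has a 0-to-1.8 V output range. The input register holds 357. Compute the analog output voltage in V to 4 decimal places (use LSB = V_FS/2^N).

LSB = 1.8 V / 2^9 = 3.516 mV.
V_out = 0 + 357 × 0.00351563 V = 1.25508 V.

1.2551 V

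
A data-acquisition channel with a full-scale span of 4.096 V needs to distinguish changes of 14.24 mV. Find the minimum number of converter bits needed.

9 bits

Number of steps required ≥ 4.096 V / 14.24 mV = 287.64.
Need 2^N ≥ 287.64; 2^8 = 256, 2^9 = 512.
Minimum N = 9.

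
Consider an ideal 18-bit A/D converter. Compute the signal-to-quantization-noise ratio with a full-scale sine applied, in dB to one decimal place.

110.1 dB

SNR ≈ 6.02·N + 1.76 dB = 6.02·18 + 1.76 = 110.12 dB.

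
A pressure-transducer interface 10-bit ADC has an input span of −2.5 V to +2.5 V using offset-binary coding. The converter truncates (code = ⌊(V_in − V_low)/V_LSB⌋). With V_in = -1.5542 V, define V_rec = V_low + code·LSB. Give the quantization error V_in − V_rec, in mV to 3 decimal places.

3.417 mV

LSB = 5/2^10 = 4.883 mV.
(-1.5542 − (−2.5))/0.00488281 = 193.6998; ⌊·⌋ gives code 193.
Code 193 maps back to (−2.5) + 193×0.00488281 V = -1.5576172 V.
Error = -1.5542 − (−1.5576172) = 0.00341719 V = 3.417 mV.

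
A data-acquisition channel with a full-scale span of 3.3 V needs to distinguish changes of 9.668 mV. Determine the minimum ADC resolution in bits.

Number of steps required ≥ 3.3 V / 9.668 mV = 341.33.
Need 2^N ≥ 341.33; 2^8 = 256, 2^9 = 512.
Minimum N = 9.

9 bits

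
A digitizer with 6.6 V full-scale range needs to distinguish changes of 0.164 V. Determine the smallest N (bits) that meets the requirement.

Number of steps required ≥ 6.6 V / 0.164 V = 40.24.
Need 2^N ≥ 40.24; 2^5 = 32, 2^6 = 64.
Minimum N = 6.

6 bits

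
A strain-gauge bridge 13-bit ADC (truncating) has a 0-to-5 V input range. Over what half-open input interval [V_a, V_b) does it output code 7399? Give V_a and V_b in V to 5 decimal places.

LSB = 5/2^13 = 0.610 mV.
V_a = V_low + 7399·LSB = 4.51599 V; V_b = V_low + 7400·LSB = 4.5166 V.

[4.51599 V, 4.51660 V)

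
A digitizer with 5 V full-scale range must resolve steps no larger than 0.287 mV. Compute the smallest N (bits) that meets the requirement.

15 bits

Number of steps required ≥ 5 V / 0.287 mV = 17421.60.
Need 2^N ≥ 17421.60; 2^14 = 16384, 2^15 = 32768.
Minimum N = 15.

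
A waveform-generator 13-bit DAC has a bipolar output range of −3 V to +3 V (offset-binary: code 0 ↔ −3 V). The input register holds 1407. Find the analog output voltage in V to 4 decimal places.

LSB = 6 V / 2^13 = 0.732 mV.
V_out = (−3) + 1407 × 0.000732422 V = -1.96948 V.

-1.9695 V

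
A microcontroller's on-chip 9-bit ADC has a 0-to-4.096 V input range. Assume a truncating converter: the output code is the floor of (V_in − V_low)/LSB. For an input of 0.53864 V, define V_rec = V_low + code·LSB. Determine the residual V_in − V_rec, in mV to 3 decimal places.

2.640 mV

Step size: 4.096 V ÷ 2^9 = 8.000 mV.
(V_in − V_low)/LSB = (0.53864 − 0)/0.008 = 67.3300 → code 67 (floor).
V_rec = 0 + 67·0.008 = 0.536 V.
V_in − V_rec = 0.00264 V = 2.640 mV.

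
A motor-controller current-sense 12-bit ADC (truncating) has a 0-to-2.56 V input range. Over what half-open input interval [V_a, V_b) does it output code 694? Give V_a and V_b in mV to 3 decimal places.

LSB = 2.56/2^12 = 0.625 mV.
V_a = V_low + 694·LSB = 0.43375 V; V_b = V_low + 695·LSB = 0.434375 V.

[433.750 mV, 434.375 mV)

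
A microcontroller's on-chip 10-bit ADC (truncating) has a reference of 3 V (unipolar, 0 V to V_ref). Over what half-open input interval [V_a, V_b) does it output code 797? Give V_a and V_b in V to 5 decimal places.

[2.33496 V, 2.33789 V)

LSB = 3/2^10 = 2.930 mV.
V_a = V_low + 797·LSB = 2.33496 V; V_b = V_low + 798·LSB = 2.33789 V.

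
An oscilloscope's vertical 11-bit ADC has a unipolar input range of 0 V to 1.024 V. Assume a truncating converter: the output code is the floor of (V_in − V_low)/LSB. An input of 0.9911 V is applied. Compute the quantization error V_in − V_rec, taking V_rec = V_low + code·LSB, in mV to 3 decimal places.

One LSB is 1.024 V / 2048 = 0.500 mV.
(V_in − V_low)/LSB = (0.9911 − 0)/0.0005 = 1982.2000 → code 1982 (floor).
Reconstructed: 0.991 V.
V_in − V_rec = 0.0001 V = 0.100 mV.

0.100 mV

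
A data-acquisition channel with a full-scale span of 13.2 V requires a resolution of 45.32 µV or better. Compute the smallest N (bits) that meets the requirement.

Number of steps required ≥ 13.2 V / 45.32 µV = 291262.14.
Need 2^N ≥ 291262.14; 2^18 = 262144, 2^19 = 524288.
Minimum N = 19.

19 bits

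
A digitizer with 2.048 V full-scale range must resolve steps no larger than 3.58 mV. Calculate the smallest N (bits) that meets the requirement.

Number of steps required ≥ 2.048 V / 3.58 mV = 572.07.
Need 2^N ≥ 572.07; 2^9 = 512, 2^10 = 1024.
Minimum N = 10.

10 bits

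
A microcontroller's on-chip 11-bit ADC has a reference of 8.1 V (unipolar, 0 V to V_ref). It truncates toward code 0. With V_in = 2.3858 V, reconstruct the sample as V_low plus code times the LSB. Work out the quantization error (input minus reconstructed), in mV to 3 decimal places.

0.888 mV

LSB = 8.1/2^11 = 3.955 mV.
(2.3858 − 0)/0.00395508 = 603.2245; ⌊·⌋ gives code 603.
V_rec = 0 + 603·0.00395508 = 2.3849121 V.
Difference: 0.000887891 V → 0.888 mV.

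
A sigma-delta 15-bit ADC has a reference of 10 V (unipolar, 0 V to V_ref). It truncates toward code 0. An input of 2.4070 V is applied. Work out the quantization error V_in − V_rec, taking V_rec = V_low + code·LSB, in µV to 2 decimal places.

78.61 µV

Step size: 10 V ÷ 2^15 = 305.18 µV.
(2.4070 − 0)/0.000305176 = 7887.2576; ⌊·⌋ gives code 7887.
V_rec = 0 + 7887·0.000305176 = 2.4069214 V.
V_in − V_rec = 7.86133e-05 V = 78.61 µV.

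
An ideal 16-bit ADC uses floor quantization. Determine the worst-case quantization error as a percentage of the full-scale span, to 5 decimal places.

Truncating → worst-case error = 1 LSB = V_FS/2^16, so 100/65536 = 0.00152588 % of full scale.

0.00153 %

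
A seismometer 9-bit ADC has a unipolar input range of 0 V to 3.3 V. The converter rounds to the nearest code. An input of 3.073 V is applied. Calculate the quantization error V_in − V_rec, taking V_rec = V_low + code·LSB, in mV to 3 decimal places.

-1.414 mV

LSB = 3.3/2^9 = 6.445 mV.
Scaled input = 476.7806 LSBs, so code = 477.
Reconstructed: 3.0744141 V.
Difference: -0.00141406 V → -1.414 mV.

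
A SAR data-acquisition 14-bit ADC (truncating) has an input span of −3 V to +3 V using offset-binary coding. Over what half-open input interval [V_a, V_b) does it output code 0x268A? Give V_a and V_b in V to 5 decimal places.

LSB = 6/2^14 = 366.21 µV.
Code 0x268A = 9866 decimal.
V_a = V_low + 9866·LSB = 0.613037 V; V_b = V_low + 9867·LSB = 0.613403 V.

[0.61304 V, 0.61340 V)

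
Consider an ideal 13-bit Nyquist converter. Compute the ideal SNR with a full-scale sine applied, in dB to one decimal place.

SNR ≈ 6.02·N + 1.76 dB = 6.02·13 + 1.76 = 80.02 dB.

80.0 dB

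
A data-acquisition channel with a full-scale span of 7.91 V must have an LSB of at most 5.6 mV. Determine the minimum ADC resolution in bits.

11 bits

Number of steps required ≥ 7.91 V / 5.6 mV = 1412.50.
Need 2^N ≥ 1412.50; 2^10 = 1024, 2^11 = 2048.
Minimum N = 11.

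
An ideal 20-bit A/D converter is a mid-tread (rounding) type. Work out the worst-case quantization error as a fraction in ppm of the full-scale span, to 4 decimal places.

0.4768 ppm

Rounding → worst-case error = ½ LSB = V_FS/2^21, so 1e+06/2097152 = 0.476837 ppm of full scale.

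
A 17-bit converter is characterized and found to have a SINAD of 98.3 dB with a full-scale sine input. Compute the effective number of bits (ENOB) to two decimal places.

16.04 bits

ENOB = (SINAD − 1.76) / 6.02 = (98.3 − 1.76)/6.02 = 16.037.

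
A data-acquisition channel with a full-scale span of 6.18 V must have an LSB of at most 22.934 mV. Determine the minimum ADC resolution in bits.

9 bits

Number of steps required ≥ 6.18 V / 22.934 mV = 269.47.
Need 2^N ≥ 269.47; 2^8 = 256, 2^9 = 512.
Minimum N = 9.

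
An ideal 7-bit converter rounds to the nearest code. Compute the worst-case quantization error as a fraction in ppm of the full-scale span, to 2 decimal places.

Rounding → worst-case error = ½ LSB = V_FS/2^8, so 1e+06/256 = 3906.25 ppm of full scale.

3906.25 ppm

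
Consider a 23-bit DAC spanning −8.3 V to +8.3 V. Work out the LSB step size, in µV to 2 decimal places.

1.98 µV

Full-scale span = 16.6 V.
LSB = 16.6 / 2^23 = 16.6 / 8388608 = 1.97887e-06 V = 1.98 µV.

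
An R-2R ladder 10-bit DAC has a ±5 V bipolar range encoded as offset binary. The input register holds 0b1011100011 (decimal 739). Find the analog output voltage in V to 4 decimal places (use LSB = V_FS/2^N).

2.2168 V

LSB = 10 V / 2^10 = 9.766 mV.
Code 0b1011100011 = 739 decimal.
V_out = (−5) + 739 × 0.00976562 V = 2.2168 V.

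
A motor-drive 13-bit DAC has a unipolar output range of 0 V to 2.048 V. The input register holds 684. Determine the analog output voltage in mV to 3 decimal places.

LSB = 2.048 V / 2^13 = 250.00 µV.
V_out = 0 + 684 × 0.00025 V = 0.171 V.
= 171.000 mV.

171.000 mV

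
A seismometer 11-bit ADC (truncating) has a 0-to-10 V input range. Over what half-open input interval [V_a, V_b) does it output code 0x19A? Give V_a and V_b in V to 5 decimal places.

LSB = 10/2^11 = 4.883 mV.
Code 0x19A = 410 decimal.
V_a = V_low + 410·LSB = 2.00195 V; V_b = V_low + 411·LSB = 2.00684 V.

[2.00195 V, 2.00684 V)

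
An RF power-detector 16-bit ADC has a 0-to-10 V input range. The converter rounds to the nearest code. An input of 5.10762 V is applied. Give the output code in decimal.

With 65536 levels over 10 V, one step is 152.59 µV.
Input sits at 33473.298 steps above V_low.
Round → code 33473.

code 33473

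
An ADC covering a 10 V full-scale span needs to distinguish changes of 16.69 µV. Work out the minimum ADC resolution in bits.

20 bits

Number of steps required ≥ 10 V / 16.69 µV = 599161.17.
Need 2^N ≥ 599161.17; 2^19 = 524288, 2^20 = 1048576.
Minimum N = 20.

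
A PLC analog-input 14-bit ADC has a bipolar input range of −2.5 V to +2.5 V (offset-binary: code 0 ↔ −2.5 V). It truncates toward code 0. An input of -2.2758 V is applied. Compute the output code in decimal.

code 734

Full-scale span = 5 V; LSB = 5/2^14 = 305.18 µV.
(V_in − V_low)/LSB = (-2.2758 − (−2.5)) / 0.000305176 = 734.659.
⌊·⌋(734.659) = 734.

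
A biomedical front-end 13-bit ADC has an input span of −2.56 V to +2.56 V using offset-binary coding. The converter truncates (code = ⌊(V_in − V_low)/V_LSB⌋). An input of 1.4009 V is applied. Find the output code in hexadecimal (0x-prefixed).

With 8192 levels over 5.12 V, one step is 0.625 mV.
Input sits at 6337.440 steps above V_low.
Floor → code 6337.
In hexadecimal (0x-prefixed): 0x18C1.

code 0x18C1 (decimal 6337)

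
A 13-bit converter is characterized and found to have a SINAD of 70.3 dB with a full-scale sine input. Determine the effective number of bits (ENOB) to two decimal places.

11.39 bits

ENOB = (SINAD − 1.76) / 6.02 = (70.3 − 1.76)/6.02 = 11.385.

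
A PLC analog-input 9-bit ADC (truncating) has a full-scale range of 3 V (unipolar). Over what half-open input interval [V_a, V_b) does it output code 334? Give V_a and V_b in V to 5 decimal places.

[1.95703 V, 1.96289 V)

LSB = 3/2^9 = 5.859 mV.
V_a = V_low + 334·LSB = 1.95703 V; V_b = V_low + 335·LSB = 1.96289 V.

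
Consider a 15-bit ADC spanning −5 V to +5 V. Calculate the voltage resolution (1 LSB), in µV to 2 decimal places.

305.18 µV

Full-scale span = 10 V.
LSB = 10 / 2^15 = 10 / 32768 = 0.000305176 V = 305.18 µV.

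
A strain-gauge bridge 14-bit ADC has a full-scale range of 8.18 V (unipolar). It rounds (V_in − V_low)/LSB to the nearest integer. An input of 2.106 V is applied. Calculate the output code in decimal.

code 4218

With 16384 levels over 8.18 V, one step is 499.27 µV.
Input sits at 4218.179 steps above V_low.
So the output code is 4218.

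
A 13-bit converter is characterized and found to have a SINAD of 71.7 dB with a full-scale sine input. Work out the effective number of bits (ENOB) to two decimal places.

ENOB = (SINAD − 1.76) / 6.02 = (71.7 − 1.76)/6.02 = 11.618.

11.62 bits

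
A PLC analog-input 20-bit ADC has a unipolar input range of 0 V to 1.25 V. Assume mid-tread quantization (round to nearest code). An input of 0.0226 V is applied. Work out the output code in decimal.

code 18958

Full-scale span = 1.25 V; LSB = 1.25/2^20 = 1.19 µV.
(0.0226 − 0) / 1.19209e-06 = 18958.254 LSBs.
So the output code is 18958.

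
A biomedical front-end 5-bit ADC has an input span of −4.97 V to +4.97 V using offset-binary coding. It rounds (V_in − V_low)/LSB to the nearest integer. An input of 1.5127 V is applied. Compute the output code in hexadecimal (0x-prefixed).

LSB = 9.94 V / 32 = 310.625 mV.
(V_in − V_low)/LSB = (1.5127 − (−4.97)) / 0.310625 = 20.870.
Round → code 21.
In hexadecimal (0x-prefixed): 0x15.

code 0x15 (decimal 21)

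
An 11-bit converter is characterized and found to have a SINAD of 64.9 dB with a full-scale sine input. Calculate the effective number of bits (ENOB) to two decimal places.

10.49 bits

ENOB = (SINAD − 1.76) / 6.02 = (64.9 − 1.76)/6.02 = 10.488.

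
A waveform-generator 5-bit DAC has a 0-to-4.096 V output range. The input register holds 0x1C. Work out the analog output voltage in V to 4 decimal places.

LSB = 4.096 V / 2^5 = 128.000 mV.
Code 0x1C = 28 decimal.
V_out = 0 + 28 × 0.128 V = 3.584 V.

3.5840 V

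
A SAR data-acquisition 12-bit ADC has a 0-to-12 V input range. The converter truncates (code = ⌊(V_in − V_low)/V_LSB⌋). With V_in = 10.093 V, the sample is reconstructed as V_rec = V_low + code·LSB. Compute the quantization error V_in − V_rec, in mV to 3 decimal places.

One LSB is 12 V / 4096 = 2.930 mV.
(V_in − V_low)/LSB = (10.093 − 0)/0.00292969 = 3445.0773 → code 3445 (floor).
Reconstructed: 10.092773 V.
V_in − V_rec = 0.000226563 V = 0.227 mV.

0.227 mV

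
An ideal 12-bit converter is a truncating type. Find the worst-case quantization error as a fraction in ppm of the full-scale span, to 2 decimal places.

244.14 ppm

Truncating → worst-case error = 1 LSB = V_FS/2^12, so 1e+06/4096 = 244.141 ppm of full scale.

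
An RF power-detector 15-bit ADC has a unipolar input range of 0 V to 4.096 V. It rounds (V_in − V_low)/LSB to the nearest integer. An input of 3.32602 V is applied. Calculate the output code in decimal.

With 32768 levels over 4.096 V, one step is 125.00 µV.
(3.32602 − 0) / 0.000125 = 26608.160 LSBs.
Round → code 26608.

code 26608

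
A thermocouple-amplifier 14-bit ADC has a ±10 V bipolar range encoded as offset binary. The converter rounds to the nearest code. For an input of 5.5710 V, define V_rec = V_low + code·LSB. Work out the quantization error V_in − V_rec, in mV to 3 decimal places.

-0.289 mV

One LSB is 20 V / 16384 = 1.221 mV.
Scaled input = 12755.7632 LSBs, so code = 12756.
V_rec = (−10) + 12756·0.0012207 = 5.5712891 V.
V_in − V_rec = -0.000289062 V = -0.289 mV.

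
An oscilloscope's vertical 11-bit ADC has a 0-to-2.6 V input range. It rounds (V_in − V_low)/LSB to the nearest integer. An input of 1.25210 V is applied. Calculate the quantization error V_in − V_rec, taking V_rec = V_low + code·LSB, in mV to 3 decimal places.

0.342 mV

One LSB is 2.6 V / 2048 = 1.270 mV.
Scaled input = 986.2695 LSBs, so code = 986.
Code 986 maps back to 0 + 986×0.00126953 V = 1.2517578 V.
Difference: 0.000342187 V → 0.342 mV.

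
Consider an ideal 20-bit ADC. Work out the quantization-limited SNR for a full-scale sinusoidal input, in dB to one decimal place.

122.2 dB

SNR ≈ 6.02·N + 1.76 dB = 6.02·20 + 1.76 = 122.16 dB.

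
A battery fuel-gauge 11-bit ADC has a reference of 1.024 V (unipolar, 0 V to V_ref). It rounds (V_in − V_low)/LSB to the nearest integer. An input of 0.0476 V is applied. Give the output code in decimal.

code 95

Full-scale span = 1.024 V; LSB = 1.024/2^11 = 0.500 mV.
(V_in − V_low)/LSB = (0.0476 − 0) / 0.0005 = 95.200.
Round → code 95.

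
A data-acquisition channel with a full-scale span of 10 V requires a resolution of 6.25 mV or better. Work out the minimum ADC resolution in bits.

11 bits

Number of steps required ≥ 10 V / 6.25 mV = 1600.00.
Need 2^N ≥ 1600.00; 2^10 = 1024, 2^11 = 2048.
Minimum N = 11.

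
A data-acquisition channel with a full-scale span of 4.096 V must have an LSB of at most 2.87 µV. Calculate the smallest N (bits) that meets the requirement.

Number of steps required ≥ 4.096 V / 2.87 µV = 1427177.70.
Need 2^N ≥ 1427177.70; 2^20 = 1048576, 2^21 = 2097152.
Minimum N = 21.

21 bits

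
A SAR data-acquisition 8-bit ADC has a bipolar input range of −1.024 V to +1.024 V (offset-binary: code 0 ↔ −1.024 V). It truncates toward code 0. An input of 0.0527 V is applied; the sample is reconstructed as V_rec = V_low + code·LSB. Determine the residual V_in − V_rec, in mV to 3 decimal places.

Step size: 2.048 V ÷ 2^8 = 8.000 mV.
(0.0527 − (−1.024))/0.008 = 134.5875; ⌊·⌋ gives code 134.
Code 134 maps back to (−1.024) + 134×0.008 V = 0.048 V.
Difference: 0.0047 V → 4.700 mV.

4.700 mV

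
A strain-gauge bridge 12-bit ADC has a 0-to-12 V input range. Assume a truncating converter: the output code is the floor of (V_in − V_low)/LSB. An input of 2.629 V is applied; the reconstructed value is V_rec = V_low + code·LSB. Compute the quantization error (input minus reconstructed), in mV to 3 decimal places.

1.070 mV

One LSB is 12 V / 4096 = 2.930 mV.
(V_in − V_low)/LSB = (2.629 − 0)/0.00292969 = 897.3653 → code 897 (floor).
V_rec = 0 + 897·0.00292969 = 2.6279297 V.
Error = 2.629 − 2.6279297 = 0.00107031 V = 1.070 mV.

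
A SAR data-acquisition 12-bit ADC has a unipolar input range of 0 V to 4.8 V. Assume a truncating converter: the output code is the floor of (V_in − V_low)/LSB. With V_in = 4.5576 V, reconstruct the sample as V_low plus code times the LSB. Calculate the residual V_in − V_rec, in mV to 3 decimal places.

0.178 mV

Step size: 4.8 V ÷ 2^12 = 1.172 mV.
(V_in − V_low)/LSB = (4.5576 − 0)/0.00117187 = 3889.1520 → code 3889 (floor).
Reconstructed: 4.5574219 V.
Error = 4.5576 − 4.5574219 = 0.000178125 V = 0.178 mV.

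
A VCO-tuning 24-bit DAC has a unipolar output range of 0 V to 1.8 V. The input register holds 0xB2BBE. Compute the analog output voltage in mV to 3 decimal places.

78.545 mV

LSB = 1.8 V / 2^24 = 0.11 µV.
Code 0xB2BBE = 732094 decimal.
V_out = 0 + 732094 × 1.07288e-07 V = 0.0785452 V.
= 78.545 mV.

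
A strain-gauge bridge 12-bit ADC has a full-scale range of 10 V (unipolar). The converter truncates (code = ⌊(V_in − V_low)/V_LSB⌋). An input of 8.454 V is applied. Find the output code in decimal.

LSB = 10 V / 4096 = 2.441 mV.
(8.454 − 0) / 0.00244141 = 3462.758 LSBs.
So the output code is 3462.

code 3462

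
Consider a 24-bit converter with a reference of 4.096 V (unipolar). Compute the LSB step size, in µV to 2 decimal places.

0.24 µV

Full-scale span = 4.096 V.
LSB = 4.096 / 2^24 = 4.096 / 16777216 = 2.44141e-07 V = 0.24 µV.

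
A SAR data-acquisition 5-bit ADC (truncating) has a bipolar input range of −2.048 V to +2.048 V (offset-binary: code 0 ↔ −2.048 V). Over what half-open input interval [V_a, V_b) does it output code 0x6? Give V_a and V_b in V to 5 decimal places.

LSB = 4.096/2^5 = 128.000 mV.
Code 0x6 = 6 decimal.
V_a = V_low + 6·LSB = -1.28 V; V_b = V_low + 7·LSB = -1.152 V.

[-1.28000 V, -1.15200 V)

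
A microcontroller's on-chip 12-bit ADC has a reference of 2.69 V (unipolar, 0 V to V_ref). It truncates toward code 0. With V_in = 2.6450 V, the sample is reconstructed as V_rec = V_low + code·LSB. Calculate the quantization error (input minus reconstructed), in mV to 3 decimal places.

0.315 mV

One LSB is 2.69 V / 4096 = 0.657 mV.
(2.6450 − 0)/0.000656738 = 4027.4796; ⌊·⌋ gives code 4027.
Reconstructed: 2.6446851 V.
V_in − V_rec = 0.000314941 V = 0.315 mV.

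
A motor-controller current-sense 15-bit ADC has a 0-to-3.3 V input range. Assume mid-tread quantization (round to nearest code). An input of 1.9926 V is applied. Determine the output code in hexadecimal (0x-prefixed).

code 0x4D4A (decimal 19786)

Full-scale span = 3.3 V; LSB = 3.3/2^15 = 100.71 µV.
(1.9926 − 0) / 0.000100708 = 19785.914 LSBs.
So the output code is 19786.
In hexadecimal (0x-prefixed): 0x4D4A.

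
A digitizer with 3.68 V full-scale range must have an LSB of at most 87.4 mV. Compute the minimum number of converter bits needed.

6 bits

Number of steps required ≥ 3.68 V / 87.4 mV = 42.11.
Need 2^N ≥ 42.11; 2^5 = 32, 2^6 = 64.
Minimum N = 6.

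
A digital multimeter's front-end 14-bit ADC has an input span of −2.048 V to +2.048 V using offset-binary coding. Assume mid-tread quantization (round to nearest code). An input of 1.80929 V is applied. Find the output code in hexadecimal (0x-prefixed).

Full-scale span = 4.096 V; LSB = 4.096/2^14 = 250.00 µV.
(V_in − V_low)/LSB = (1.80929 − (−2.048)) / 0.00025 = 15429.160.
Round → code 15429.
In hexadecimal (0x-prefixed): 0x3C45.

code 0x3C45 (decimal 15429)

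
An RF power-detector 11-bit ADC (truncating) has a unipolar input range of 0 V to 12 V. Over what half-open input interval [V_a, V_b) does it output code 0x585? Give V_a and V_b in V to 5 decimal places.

LSB = 12/2^11 = 5.859 mV.
Code 0x585 = 1413 decimal.
V_a = V_low + 1413·LSB = 8.2793 V; V_b = V_low + 1414·LSB = 8.28516 V.

[8.27930 V, 8.28516 V)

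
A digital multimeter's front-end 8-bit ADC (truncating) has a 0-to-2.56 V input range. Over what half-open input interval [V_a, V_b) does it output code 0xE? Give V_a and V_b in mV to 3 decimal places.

[140.000 mV, 150.000 mV)

LSB = 2.56/2^8 = 10.000 mV.
Code 0xE = 14 decimal.
V_a = V_low + 14·LSB = 0.14 V; V_b = V_low + 15·LSB = 0.15 V.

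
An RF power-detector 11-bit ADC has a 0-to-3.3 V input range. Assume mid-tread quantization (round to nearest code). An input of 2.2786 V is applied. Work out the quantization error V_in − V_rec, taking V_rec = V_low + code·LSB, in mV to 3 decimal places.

Step size: 3.3 V ÷ 2^11 = 1.611 mV.
(V_in − V_low)/LSB = (2.2786 − 0)/0.00161133 = 1414.1130 → code 1414 (round).
Code 1414 maps back to 0 + 1414×0.00161133 V = 2.278418 V.
Error = 2.2786 − 2.278418 = 0.000182031 V = 0.182 mV.

0.182 mV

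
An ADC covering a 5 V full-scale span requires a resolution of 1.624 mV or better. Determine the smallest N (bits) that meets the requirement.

12 bits

Number of steps required ≥ 5 V / 1.624 mV = 3078.82.
Need 2^N ≥ 3078.82; 2^11 = 2048, 2^12 = 4096.
Minimum N = 12.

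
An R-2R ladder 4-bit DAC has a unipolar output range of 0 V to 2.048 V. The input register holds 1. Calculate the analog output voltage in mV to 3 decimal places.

LSB = 2.048 V / 2^4 = 128.000 mV.
V_out = 0 + 1 × 0.128 V = 0.128 V.
= 128.000 mV.

128.000 mV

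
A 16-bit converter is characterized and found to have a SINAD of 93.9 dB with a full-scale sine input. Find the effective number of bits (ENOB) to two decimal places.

15.31 bits

ENOB = (SINAD − 1.76) / 6.02 = (93.9 − 1.76)/6.02 = 15.306.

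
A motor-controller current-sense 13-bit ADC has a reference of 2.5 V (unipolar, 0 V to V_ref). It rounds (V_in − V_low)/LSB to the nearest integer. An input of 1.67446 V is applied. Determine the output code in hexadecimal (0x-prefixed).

Full-scale span = 2.5 V; LSB = 2.5/2^13 = 305.18 µV.
Input sits at 5486.871 steps above V_low.
round(5486.871) = 5487.
In hexadecimal (0x-prefixed): 0x156F.

code 0x156F (decimal 5487)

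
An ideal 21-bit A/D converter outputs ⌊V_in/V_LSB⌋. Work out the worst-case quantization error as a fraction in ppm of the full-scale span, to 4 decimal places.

Truncating → worst-case error = 1 LSB = V_FS/2^21, so 1e+06/2097152 = 0.476837 ppm of full scale.

0.4768 ppm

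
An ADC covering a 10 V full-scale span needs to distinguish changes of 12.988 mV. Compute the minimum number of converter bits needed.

Number of steps required ≥ 10 V / 12.988 mV = 769.94.
Need 2^N ≥ 769.94; 2^9 = 512, 2^10 = 1024.
Minimum N = 10.

10 bits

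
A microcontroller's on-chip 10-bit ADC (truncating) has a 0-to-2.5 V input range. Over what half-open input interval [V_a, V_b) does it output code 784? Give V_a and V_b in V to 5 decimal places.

LSB = 2.5/2^10 = 2.441 mV.
V_a = V_low + 784·LSB = 1.91406 V; V_b = V_low + 785·LSB = 1.9165 V.

[1.91406 V, 1.91650 V)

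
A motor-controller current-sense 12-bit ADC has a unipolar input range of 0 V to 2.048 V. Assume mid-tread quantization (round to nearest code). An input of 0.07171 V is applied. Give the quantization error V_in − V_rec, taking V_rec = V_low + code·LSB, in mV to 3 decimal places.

0.210 mV

LSB = 2.048/2^12 = 0.500 mV.
(V_in − V_low)/LSB = (0.07171 − 0)/0.0005 = 143.4200 → code 143 (round).
Code 143 maps back to 0 + 143×0.0005 V = 0.0715 V.
V_in − V_rec = 0.00021 V = 0.210 mV.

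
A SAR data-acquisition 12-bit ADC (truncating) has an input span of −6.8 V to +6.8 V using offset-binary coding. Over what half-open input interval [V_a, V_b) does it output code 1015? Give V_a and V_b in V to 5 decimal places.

LSB = 13.6/2^12 = 3.320 mV.
V_a = V_low + 1015·LSB = -3.42988 V; V_b = V_low + 1016·LSB = -3.42656 V.

[-3.42988 V, -3.42656 V)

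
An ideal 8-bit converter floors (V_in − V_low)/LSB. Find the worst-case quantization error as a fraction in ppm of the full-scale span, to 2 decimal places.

Truncating → worst-case error = 1 LSB = V_FS/2^8, so 1e+06/256 = 3906.25 ppm of full scale.

3906.25 ppm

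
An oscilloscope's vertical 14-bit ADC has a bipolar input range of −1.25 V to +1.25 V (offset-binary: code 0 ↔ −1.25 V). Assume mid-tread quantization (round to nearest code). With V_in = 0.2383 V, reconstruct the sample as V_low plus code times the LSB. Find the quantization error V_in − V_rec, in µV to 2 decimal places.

-42.29 µV

One LSB is 2.5 V / 16384 = 152.59 µV.
(0.2383 − (−1.25))/0.000152588 = 9753.7229; round gives code 9754.
Code 9754 maps back to (−1.25) + 9754×0.000152588 V = 0.23834229 V.
V_in − V_rec = -4.22852e-05 V = -42.29 µV.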